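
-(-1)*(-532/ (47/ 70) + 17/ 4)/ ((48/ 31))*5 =-7654985/ 3008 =-2544.88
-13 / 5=-2.60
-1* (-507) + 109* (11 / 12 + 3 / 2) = 9245 / 12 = 770.42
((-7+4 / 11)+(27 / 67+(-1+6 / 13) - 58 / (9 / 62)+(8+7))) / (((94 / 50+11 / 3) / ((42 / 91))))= -421797125 / 12953512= -32.56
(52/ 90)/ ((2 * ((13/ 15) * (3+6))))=1/ 27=0.04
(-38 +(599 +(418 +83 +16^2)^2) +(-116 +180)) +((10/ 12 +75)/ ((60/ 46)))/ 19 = 392395109/ 684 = 573677.06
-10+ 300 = 290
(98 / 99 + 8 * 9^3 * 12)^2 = 48004306248196 / 9801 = 4897898811.16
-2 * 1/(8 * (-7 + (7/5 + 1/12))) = 15/331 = 0.05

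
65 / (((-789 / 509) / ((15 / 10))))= -33085 / 526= -62.90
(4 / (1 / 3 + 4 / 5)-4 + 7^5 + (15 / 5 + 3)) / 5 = 285813 / 85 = 3362.51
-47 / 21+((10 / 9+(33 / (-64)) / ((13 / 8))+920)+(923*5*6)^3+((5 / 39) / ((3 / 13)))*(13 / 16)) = 92736669960126223 / 4368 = 21230922609919.01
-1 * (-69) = 69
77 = 77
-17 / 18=-0.94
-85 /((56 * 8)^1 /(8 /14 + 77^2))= -1125.03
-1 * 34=-34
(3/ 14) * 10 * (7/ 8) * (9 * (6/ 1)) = 405/ 4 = 101.25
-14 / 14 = -1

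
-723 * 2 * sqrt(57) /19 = -1446 * sqrt(57) /19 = -574.58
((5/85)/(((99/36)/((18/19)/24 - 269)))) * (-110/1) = 204410/323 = 632.85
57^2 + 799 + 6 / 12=8097 / 2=4048.50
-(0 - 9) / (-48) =-3 / 16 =-0.19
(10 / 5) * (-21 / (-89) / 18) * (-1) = -7 / 267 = -0.03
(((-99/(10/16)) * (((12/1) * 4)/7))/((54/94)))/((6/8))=-264704/105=-2520.99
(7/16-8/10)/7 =-29/560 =-0.05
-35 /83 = -0.42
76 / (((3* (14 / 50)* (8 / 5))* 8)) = 2375 / 336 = 7.07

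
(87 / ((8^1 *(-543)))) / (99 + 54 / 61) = -1769 / 8822664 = -0.00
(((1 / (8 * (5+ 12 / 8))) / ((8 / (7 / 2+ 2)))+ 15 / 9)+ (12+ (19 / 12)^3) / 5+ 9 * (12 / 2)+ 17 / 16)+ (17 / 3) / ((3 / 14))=242557 / 2808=86.38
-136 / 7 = -19.43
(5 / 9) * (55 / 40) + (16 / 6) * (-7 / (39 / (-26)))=317 / 24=13.21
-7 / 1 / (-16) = 7 / 16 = 0.44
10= 10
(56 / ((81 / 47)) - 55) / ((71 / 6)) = -3646 / 1917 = -1.90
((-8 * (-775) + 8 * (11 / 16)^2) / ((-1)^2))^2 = 38486901.80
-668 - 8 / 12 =-2006 / 3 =-668.67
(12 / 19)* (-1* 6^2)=-432 / 19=-22.74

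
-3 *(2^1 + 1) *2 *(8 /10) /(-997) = 72 /4985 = 0.01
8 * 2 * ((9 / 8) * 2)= 36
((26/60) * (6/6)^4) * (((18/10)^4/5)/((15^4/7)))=2457/19531250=0.00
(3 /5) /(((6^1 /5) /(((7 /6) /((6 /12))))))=7 /6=1.17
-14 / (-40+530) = -1 / 35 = -0.03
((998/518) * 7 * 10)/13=4990/481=10.37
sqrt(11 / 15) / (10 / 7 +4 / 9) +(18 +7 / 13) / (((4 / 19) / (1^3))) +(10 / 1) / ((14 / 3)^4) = 21*sqrt(165) / 590 +21993623 / 249704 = 88.54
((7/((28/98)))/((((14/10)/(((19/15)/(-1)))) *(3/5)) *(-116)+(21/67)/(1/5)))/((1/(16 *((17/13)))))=6059480/927849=6.53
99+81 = 180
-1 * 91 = -91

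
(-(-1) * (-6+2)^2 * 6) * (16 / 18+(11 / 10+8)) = 14384 / 15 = 958.93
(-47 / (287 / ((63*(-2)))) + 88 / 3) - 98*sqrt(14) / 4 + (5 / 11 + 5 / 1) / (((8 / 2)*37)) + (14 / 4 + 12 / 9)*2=995730 / 16687 - 49*sqrt(14) / 2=-32.00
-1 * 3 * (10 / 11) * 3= -8.18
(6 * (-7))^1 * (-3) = 126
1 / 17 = 0.06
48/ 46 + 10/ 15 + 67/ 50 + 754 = 2611823/ 3450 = 757.05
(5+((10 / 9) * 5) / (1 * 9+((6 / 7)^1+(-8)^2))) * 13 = 65.98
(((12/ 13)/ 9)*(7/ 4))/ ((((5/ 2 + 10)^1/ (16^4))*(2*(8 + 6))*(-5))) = -32768/ 4875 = -6.72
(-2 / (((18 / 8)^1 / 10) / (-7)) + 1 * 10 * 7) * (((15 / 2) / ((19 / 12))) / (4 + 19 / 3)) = 35700 / 589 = 60.61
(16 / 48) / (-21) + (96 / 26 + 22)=25.68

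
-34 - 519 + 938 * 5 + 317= 4454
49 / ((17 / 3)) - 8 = 11 / 17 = 0.65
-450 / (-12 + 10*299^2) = -225 / 446999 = -0.00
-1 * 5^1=-5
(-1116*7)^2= 61027344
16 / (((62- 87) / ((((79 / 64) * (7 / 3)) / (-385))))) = 79 / 16500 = 0.00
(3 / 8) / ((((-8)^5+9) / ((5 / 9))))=-5 / 786216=-0.00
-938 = -938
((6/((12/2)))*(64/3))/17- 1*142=-7178/51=-140.75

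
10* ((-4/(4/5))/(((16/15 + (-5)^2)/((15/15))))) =-750/391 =-1.92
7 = 7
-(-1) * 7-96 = -89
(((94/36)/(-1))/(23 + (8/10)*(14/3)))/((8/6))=-0.07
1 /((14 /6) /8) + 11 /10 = 317 /70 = 4.53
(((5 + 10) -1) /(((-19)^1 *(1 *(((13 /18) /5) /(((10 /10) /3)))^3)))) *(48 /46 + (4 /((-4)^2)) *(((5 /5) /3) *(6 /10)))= -9506700 /960089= -9.90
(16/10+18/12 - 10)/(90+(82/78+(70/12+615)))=-897/92545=-0.01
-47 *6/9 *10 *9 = -2820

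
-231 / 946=-21 / 86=-0.24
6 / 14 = 3 / 7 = 0.43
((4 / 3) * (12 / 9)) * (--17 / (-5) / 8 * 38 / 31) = -1292 / 1395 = -0.93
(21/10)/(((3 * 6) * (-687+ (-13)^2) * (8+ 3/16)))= -2/72705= -0.00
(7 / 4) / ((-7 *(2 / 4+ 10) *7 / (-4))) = 2 / 147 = 0.01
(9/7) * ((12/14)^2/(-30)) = -54/1715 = -0.03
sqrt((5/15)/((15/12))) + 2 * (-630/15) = -84 + 2 * sqrt(15)/15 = -83.48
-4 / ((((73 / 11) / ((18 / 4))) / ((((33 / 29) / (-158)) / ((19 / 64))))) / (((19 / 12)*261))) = 156816 / 5767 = 27.19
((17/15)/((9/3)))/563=17/25335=0.00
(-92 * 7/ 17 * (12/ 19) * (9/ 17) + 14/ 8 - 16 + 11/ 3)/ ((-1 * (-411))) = -1531981/ 27081612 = -0.06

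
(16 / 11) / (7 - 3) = 0.36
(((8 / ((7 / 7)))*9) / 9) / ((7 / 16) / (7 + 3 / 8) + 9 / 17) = 16048 / 1181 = 13.59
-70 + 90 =20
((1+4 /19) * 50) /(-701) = -1150 /13319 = -0.09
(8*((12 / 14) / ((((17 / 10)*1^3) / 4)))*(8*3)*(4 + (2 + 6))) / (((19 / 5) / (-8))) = -22118400 / 2261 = -9782.57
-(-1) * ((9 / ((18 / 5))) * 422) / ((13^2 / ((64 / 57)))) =67520 / 9633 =7.01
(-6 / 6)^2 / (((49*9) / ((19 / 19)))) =1 / 441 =0.00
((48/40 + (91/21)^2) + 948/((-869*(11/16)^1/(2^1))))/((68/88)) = 182998/8415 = 21.75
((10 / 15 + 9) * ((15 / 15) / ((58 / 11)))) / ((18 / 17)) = 187 / 108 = 1.73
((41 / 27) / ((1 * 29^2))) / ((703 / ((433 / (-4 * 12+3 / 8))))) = -142024 / 6081911001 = -0.00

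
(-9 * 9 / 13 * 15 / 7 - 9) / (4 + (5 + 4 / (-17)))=-2.55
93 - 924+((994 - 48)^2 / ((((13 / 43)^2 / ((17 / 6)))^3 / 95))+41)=2532500329730.86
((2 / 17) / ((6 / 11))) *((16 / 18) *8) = 704 / 459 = 1.53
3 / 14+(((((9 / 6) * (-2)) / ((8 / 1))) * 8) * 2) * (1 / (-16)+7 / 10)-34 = -10531 / 280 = -37.61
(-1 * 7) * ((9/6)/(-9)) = 7/6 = 1.17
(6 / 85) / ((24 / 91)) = 91 / 340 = 0.27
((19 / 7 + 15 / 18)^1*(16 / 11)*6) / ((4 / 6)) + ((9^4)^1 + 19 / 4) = 2036555 / 308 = 6612.19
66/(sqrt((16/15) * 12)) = 33 * sqrt(5)/4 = 18.45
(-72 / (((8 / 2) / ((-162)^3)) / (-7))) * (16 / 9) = -952342272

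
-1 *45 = -45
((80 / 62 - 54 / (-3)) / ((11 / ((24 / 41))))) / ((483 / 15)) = 3120 / 97867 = 0.03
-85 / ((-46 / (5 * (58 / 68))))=725 / 92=7.88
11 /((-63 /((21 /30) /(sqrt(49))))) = -11 /630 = -0.02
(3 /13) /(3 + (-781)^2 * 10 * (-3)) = -1 /79294917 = -0.00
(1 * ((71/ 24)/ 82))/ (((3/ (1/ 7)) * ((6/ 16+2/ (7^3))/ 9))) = 0.04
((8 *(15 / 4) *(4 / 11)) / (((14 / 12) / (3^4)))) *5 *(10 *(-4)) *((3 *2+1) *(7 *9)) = -734832000 / 11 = -66802909.09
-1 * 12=-12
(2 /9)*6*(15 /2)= 10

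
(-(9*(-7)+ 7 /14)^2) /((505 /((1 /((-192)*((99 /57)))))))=59375 /2559744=0.02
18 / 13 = 1.38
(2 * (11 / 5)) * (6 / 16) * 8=66 / 5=13.20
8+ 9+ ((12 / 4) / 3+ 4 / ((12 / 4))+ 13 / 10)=619 / 30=20.63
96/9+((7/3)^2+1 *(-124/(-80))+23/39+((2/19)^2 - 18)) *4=-6536653/211185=-30.95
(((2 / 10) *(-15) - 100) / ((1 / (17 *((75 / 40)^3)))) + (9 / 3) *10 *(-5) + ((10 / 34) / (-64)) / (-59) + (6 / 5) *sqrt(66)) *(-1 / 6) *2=6004384235 / 1540608 - 2 *sqrt(66) / 5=3894.16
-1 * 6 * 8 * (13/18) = -104/3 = -34.67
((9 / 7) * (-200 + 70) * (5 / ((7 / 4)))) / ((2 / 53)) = -620100 / 49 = -12655.10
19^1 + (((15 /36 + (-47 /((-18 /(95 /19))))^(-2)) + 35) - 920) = -573618187 /662700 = -865.58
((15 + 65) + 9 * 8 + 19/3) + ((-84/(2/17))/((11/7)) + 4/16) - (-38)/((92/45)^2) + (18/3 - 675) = -133467683/139656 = -955.69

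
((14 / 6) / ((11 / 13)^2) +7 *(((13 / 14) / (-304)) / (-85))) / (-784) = -61142159 / 14707714560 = -0.00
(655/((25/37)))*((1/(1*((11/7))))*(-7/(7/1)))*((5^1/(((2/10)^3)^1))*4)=-16964500/11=-1542227.27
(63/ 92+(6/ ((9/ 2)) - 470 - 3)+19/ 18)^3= -58908822775737299/ 567663552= -103774185.55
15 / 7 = 2.14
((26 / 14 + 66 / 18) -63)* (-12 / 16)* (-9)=-387.96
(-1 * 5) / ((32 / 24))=-15 / 4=-3.75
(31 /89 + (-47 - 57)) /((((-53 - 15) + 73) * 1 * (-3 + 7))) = -1845 /356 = -5.18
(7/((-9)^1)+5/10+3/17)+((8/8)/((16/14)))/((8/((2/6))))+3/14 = 10243/68544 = 0.15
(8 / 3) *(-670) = -5360 / 3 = -1786.67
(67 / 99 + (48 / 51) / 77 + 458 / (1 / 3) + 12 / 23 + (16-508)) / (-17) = -239317429 / 4606371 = -51.95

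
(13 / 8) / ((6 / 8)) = 13 / 6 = 2.17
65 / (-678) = -65 / 678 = -0.10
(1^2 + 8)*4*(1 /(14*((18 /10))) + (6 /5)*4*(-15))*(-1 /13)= 18134 /91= 199.27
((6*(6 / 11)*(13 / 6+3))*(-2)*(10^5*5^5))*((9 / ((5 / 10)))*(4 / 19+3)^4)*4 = -115889689170000000000 / 1433531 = -80842122821201.63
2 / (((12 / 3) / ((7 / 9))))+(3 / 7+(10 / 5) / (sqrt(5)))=103 / 126+2 * sqrt(5) / 5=1.71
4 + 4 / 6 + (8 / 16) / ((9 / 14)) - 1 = 40 / 9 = 4.44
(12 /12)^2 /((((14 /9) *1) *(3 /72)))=108 /7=15.43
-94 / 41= -2.29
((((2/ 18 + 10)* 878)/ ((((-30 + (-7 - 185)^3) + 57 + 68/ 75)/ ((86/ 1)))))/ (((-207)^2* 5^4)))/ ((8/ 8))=-6871228/ 1705945652658225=-0.00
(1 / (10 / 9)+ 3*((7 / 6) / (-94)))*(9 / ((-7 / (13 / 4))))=-94887 / 26320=-3.61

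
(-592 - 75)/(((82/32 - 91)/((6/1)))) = 64032/1415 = 45.25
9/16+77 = 1241/16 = 77.56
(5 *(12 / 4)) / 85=3 / 17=0.18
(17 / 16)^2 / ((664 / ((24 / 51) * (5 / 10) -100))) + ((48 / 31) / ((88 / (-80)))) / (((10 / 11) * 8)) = -0.36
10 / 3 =3.33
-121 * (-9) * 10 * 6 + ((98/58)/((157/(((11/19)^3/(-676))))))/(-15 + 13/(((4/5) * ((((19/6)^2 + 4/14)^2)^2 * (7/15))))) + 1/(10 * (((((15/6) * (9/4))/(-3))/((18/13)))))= 4719337673475100198636639154047/72227471796467945409156900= 65339.93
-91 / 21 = -13 / 3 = -4.33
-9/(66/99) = -27/2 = -13.50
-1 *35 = -35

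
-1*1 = -1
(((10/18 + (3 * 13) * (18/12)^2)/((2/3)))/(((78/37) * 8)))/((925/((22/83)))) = 0.00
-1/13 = -0.08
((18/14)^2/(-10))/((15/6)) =-81/1225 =-0.07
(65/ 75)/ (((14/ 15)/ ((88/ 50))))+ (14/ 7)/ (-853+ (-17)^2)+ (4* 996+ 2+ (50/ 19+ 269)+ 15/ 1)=4007762063/ 937650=4274.26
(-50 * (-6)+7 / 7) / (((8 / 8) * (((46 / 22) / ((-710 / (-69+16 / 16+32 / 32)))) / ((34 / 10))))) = 7992754 / 1541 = 5186.73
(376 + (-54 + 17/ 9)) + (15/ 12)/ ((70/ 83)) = 163987/ 504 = 325.37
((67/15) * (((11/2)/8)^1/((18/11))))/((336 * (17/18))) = 8107/1370880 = 0.01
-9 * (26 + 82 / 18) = -275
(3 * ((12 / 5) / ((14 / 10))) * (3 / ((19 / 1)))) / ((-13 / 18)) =-1944 / 1729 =-1.12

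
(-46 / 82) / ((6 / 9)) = -69 / 82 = -0.84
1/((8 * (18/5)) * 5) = 1/144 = 0.01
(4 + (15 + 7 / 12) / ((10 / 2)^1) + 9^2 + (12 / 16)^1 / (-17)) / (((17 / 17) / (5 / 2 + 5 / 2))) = 44917 / 102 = 440.36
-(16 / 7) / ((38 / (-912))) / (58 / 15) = 14.19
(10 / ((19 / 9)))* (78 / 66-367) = -362160 / 209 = -1732.82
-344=-344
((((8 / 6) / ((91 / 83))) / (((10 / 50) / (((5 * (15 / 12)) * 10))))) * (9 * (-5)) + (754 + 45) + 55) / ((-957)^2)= -50984 / 2873871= -0.02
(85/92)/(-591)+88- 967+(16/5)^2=-1180907593/1359300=-868.76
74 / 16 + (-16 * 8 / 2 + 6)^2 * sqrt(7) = 37 / 8 + 3364 * sqrt(7) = 8904.93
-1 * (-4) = 4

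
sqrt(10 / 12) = sqrt(30) / 6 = 0.91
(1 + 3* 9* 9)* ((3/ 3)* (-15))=-3660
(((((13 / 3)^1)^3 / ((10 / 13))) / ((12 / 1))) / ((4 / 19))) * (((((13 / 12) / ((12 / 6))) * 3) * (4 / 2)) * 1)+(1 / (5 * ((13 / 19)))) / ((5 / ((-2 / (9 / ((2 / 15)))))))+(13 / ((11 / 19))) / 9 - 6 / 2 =25126156001 / 185328000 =135.58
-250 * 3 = -750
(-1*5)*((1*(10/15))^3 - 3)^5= 10365357965/14348907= 722.38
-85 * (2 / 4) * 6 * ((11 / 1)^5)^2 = -6614043273255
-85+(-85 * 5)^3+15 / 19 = -1458548475 / 19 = -76765709.21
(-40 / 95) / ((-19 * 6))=4 / 1083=0.00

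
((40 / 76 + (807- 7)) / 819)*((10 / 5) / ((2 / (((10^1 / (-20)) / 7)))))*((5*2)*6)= -3900 / 931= -4.19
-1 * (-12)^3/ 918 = 32/ 17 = 1.88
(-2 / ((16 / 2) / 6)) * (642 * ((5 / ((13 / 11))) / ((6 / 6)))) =-52965 / 13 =-4074.23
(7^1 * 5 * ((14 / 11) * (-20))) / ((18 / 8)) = -39200 / 99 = -395.96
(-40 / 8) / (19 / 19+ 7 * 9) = -5 / 64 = -0.08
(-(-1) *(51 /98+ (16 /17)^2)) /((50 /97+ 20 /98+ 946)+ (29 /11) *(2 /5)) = 212477045 /143206646392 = 0.00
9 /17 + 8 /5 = 2.13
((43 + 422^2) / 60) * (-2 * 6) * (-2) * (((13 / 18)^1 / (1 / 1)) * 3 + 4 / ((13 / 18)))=107054327 / 195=548996.55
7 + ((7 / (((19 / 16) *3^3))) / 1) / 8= 3605 / 513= 7.03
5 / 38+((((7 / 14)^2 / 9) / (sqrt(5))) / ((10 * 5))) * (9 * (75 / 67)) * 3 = 0.14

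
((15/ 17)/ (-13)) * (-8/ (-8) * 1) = -15/ 221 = -0.07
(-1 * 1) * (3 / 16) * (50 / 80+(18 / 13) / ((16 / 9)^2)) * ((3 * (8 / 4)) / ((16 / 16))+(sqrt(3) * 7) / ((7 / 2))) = -15921 / 13312 - 5307 * sqrt(3) / 13312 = -1.89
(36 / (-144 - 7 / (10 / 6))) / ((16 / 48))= -180 / 247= -0.73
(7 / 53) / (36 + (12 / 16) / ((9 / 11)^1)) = 84 / 23479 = 0.00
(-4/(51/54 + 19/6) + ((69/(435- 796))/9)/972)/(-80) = 37897187/3115920960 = 0.01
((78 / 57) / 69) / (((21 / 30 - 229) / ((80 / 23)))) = -20800 / 68839299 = -0.00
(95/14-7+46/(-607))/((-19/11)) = 27115/161462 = 0.17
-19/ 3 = -6.33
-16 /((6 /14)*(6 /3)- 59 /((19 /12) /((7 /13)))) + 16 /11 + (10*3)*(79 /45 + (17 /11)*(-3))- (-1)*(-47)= -23952773 /182655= -131.14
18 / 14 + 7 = 58 / 7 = 8.29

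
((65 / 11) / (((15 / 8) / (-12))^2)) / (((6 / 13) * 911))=86528 / 150315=0.58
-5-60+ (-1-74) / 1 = -140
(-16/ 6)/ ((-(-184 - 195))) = -8/ 1137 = -0.01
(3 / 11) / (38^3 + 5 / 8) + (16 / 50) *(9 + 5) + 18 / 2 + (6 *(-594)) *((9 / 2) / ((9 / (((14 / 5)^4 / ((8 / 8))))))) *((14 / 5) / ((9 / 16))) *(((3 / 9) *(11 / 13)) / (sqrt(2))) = 542434389 / 40239925- 3123681792 *sqrt(2) / 40625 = -108726.29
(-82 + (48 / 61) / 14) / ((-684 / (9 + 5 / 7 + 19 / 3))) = 5895815 / 3066714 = 1.92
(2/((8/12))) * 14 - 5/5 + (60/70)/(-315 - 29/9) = 410957/10024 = 41.00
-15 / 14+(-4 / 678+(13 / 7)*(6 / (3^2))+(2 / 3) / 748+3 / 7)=87305 / 147917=0.59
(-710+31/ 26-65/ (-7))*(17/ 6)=-2164321/ 1092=-1981.98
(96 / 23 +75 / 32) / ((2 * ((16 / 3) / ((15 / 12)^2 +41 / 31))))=1.76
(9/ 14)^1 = 9/ 14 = 0.64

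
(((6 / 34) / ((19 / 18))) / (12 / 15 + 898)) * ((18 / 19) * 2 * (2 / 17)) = 3240 / 78142421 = 0.00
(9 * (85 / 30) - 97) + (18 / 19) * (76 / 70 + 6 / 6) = -92467 / 1330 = -69.52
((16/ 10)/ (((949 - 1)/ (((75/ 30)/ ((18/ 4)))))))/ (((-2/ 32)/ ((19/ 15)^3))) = -219488/ 7198875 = -0.03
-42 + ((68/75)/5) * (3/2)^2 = -5199/125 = -41.59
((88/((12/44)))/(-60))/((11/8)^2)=-128/45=-2.84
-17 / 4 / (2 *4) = -17 / 32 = -0.53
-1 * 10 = -10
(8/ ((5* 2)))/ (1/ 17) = 68/ 5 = 13.60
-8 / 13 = -0.62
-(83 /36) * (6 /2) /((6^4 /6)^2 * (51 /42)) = -581 /4758912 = -0.00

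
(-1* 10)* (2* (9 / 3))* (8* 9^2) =-38880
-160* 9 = -1440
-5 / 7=-0.71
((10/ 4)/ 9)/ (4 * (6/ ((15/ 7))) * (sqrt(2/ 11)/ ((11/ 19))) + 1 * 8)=-166375/ 302832 + 36575 * sqrt(22)/ 302832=0.02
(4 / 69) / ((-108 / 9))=-1 / 207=-0.00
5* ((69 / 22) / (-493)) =-0.03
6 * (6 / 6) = 6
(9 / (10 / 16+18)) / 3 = 0.16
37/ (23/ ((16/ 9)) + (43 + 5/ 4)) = 0.65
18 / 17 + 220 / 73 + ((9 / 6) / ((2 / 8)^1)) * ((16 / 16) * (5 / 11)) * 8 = 353434 / 13651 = 25.89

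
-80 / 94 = -40 / 47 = -0.85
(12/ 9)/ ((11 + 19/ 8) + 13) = 32/ 633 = 0.05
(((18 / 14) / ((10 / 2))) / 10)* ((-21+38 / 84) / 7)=-2589 / 34300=-0.08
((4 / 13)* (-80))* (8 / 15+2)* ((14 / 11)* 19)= -646912 / 429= -1507.95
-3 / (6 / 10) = -5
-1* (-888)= 888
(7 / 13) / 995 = 7 / 12935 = 0.00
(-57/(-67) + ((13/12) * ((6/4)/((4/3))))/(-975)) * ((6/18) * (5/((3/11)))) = 500863/96480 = 5.19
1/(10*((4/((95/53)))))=19/424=0.04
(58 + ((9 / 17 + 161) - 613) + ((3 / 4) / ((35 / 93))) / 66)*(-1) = 20600539 / 52360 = 393.44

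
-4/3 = -1.33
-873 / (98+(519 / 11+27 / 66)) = -19206 / 3203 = -6.00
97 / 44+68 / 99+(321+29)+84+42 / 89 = 15414433 / 35244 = 437.36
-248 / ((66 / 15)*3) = -620 / 33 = -18.79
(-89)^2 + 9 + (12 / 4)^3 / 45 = 39653 / 5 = 7930.60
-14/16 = -7/8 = -0.88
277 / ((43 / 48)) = 13296 / 43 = 309.21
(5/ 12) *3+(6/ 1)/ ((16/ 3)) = 19/ 8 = 2.38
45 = 45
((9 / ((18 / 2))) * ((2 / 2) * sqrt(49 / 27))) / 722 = 7 * sqrt(3) / 6498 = 0.00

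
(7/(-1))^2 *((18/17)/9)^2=196/289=0.68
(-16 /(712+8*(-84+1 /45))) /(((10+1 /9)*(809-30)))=-405 /8010457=-0.00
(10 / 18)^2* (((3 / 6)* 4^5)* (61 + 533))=93866.67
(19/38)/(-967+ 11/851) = -851/1645812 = -0.00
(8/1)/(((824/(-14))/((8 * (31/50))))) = -1736/2575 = -0.67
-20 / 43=-0.47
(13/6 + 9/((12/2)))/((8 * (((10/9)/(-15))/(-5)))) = 495/16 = 30.94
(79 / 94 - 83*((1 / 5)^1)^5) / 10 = 239073 / 2937500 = 0.08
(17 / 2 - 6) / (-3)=-5 / 6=-0.83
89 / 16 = 5.56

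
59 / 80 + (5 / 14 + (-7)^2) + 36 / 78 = 368049 / 7280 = 50.56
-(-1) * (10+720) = 730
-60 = -60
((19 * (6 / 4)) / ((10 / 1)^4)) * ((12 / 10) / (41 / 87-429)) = -14877 / 1864100000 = -0.00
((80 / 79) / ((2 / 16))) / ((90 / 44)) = 2816 / 711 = 3.96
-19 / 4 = -4.75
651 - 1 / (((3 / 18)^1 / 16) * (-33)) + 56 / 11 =659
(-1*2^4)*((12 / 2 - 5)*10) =-160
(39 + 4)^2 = 1849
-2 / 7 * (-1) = 2 / 7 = 0.29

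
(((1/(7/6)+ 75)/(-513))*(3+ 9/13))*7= -944/247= -3.82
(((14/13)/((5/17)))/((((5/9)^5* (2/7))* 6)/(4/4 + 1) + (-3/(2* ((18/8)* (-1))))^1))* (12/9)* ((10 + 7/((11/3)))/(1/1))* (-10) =-1431912006/1753609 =-816.55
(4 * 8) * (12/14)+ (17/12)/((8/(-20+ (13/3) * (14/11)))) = 275687/11088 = 24.86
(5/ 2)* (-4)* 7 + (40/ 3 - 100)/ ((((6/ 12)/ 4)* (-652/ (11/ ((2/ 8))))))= -11350/ 489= -23.21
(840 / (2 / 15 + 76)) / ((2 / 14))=44100 / 571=77.23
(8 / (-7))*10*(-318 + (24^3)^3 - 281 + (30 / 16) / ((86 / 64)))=-9087817936314800 / 301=-30192086167158.80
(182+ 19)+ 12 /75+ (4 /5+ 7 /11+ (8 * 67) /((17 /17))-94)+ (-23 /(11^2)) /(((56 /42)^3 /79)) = 123567381 /193600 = 638.26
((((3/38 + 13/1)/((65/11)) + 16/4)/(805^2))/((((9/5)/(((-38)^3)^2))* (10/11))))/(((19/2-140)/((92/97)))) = -53504973425024/417284287875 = -128.22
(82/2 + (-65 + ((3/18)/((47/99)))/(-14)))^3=-13867.38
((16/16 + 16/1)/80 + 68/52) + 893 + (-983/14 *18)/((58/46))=-107.85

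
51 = 51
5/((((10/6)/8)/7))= 168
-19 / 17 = -1.12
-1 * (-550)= 550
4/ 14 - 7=-47/ 7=-6.71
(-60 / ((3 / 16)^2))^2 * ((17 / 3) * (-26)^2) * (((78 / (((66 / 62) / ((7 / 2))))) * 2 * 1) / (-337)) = -1699685702041600 / 100089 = -16981743268.91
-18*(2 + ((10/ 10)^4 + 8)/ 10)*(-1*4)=1044/ 5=208.80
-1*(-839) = 839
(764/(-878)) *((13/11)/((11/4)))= -19864/53119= -0.37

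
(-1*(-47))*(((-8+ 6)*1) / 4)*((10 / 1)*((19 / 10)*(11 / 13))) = -9823 / 26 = -377.81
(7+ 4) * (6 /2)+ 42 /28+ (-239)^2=114311 /2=57155.50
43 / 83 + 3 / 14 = 0.73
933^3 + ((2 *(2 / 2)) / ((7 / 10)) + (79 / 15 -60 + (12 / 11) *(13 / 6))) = 938051946548 / 1155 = 812166187.49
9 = 9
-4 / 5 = -0.80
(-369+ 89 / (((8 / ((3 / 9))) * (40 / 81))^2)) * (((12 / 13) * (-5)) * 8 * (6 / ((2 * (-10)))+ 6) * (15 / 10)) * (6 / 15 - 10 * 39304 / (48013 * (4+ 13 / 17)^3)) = 4563669408827537 / 121002336000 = 37715.55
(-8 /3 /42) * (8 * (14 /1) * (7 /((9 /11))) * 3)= -4928 /27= -182.52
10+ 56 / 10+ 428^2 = 915998 / 5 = 183199.60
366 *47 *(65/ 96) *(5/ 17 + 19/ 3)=31493995/ 408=77191.16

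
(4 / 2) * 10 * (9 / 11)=180 / 11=16.36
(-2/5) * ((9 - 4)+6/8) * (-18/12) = 3.45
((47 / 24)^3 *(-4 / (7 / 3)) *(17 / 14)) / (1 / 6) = -1764991 / 18816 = -93.80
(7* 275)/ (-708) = -1925/ 708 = -2.72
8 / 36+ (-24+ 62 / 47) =-9500 / 423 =-22.46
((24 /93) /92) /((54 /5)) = 5 /19251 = 0.00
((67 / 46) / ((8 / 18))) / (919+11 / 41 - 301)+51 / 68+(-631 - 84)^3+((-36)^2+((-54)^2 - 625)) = -1704874900523323 / 4664216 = -365522287.24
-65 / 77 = -0.84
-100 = -100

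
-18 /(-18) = 1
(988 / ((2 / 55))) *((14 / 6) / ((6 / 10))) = 950950 / 9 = 105661.11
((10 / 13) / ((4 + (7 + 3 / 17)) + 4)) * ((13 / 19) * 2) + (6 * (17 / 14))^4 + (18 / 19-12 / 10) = 82902145609 / 29424255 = 2817.48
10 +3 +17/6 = 95/6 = 15.83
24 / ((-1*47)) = -24 / 47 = -0.51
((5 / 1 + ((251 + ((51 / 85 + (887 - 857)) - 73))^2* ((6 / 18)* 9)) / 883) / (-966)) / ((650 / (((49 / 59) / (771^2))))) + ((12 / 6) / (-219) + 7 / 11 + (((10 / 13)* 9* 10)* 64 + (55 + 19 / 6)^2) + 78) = 440147492379327686258813 / 55765996649845267500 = 7892.76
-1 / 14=-0.07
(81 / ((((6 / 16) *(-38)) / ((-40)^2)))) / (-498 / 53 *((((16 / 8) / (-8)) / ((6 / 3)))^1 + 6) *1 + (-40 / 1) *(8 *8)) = 36633600 / 10534037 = 3.48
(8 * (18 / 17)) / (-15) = -48 / 85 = -0.56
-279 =-279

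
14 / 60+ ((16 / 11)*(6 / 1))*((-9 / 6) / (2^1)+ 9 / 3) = 6557 / 330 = 19.87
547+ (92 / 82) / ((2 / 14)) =554.85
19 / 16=1.19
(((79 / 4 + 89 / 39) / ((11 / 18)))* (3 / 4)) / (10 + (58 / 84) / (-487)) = 316351791 / 116980292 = 2.70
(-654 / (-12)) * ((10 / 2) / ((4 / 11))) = 5995 / 8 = 749.38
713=713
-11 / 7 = -1.57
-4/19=-0.21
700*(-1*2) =-1400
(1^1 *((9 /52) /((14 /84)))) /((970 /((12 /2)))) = 81 /12610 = 0.01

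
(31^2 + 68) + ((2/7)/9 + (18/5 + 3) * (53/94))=30579817/29610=1032.75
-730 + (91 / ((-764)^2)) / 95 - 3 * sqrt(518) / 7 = -40479317509 / 55451120 - 3 * sqrt(518) / 7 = -739.75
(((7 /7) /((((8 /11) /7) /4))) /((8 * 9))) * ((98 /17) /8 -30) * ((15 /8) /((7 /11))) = -1204555 /26112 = -46.13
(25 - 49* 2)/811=-73/811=-0.09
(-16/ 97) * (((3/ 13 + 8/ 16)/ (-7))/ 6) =76/ 26481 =0.00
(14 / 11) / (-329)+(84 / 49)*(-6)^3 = -1340078 / 3619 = -370.29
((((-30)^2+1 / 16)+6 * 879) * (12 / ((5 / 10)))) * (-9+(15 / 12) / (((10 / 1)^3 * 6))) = -853482643 / 640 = -1333566.63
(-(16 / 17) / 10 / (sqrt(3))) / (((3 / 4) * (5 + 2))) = -0.01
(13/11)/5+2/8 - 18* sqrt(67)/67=107/220 - 18* sqrt(67)/67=-1.71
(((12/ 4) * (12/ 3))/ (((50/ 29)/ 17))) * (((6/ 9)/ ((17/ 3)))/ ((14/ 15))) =522/ 35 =14.91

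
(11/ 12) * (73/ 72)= 803/ 864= 0.93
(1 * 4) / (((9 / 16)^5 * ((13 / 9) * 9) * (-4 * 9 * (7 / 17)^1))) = -17825792 / 48361131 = -0.37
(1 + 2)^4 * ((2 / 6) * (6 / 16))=81 / 8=10.12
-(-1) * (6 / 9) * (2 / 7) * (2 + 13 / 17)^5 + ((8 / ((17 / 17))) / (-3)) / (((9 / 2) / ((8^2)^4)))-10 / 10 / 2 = -5335943213009557 / 536705946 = -9942023.66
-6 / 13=-0.46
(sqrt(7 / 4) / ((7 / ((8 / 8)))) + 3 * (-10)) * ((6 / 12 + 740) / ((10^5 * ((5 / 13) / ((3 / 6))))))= -0.29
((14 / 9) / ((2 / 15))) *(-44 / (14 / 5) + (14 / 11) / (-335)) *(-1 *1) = 405448 / 2211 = 183.38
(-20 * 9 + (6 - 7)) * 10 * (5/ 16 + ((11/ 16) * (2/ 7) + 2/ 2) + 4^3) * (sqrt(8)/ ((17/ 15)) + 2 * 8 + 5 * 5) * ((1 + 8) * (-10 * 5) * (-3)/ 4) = -183761584875/ 112 - 67229848125 * sqrt(2)/ 952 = -1740599616.02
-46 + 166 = 120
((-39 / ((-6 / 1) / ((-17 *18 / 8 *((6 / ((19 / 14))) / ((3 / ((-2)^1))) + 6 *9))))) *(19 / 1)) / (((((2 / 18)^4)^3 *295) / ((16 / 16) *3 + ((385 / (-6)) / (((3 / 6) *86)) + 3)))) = -21123948045692214333 / 20296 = -1040793656173246.67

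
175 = 175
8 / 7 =1.14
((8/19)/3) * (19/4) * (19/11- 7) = -116/33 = -3.52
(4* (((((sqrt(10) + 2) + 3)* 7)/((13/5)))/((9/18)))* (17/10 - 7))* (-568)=842912* sqrt(10)/13 + 4214560/13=529237.06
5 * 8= 40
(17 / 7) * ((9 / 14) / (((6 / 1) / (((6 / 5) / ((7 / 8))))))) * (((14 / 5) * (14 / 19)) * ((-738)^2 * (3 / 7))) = 3999865536 / 23275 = 171852.44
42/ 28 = 3/ 2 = 1.50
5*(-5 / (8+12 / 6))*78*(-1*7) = 1365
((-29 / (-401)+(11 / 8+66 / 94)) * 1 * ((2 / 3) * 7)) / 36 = 0.28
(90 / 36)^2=25 / 4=6.25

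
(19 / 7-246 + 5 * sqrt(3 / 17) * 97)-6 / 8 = -6833 / 28 + 485 * sqrt(51) / 17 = -40.29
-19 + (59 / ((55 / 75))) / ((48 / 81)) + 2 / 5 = 103107 / 880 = 117.17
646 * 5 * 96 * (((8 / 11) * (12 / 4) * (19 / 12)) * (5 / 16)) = 3682200 / 11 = 334745.45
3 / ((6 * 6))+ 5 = 61 / 12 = 5.08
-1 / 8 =-0.12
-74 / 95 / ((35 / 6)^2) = -2664 / 116375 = -0.02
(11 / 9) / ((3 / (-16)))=-6.52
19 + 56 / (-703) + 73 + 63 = 108909 / 703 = 154.92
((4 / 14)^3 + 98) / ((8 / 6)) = 50433 / 686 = 73.52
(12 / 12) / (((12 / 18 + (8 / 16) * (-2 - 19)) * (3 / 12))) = -24 / 59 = -0.41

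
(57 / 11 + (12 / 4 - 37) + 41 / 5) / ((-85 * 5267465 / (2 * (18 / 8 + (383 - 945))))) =-181359 / 3517914125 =-0.00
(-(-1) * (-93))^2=8649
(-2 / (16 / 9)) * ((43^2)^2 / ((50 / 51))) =-3923074.15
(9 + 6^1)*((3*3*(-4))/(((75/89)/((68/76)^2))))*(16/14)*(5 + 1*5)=-14815296/2527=-5862.80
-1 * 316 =-316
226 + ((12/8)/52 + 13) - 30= 21739/104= 209.03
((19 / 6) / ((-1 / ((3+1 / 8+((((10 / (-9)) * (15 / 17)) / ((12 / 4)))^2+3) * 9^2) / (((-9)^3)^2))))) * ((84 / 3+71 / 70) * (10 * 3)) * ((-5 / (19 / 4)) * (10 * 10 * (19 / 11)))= 105233810875 / 438005799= 240.26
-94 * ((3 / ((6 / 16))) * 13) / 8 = -1222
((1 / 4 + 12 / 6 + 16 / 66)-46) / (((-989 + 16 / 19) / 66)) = 109117 / 37550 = 2.91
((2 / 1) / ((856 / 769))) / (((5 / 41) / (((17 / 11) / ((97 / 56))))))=7503902 / 570845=13.15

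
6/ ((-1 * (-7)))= 6/ 7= 0.86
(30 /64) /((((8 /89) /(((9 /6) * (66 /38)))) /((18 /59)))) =1189485 /286976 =4.14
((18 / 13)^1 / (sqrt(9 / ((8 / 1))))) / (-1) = -12*sqrt(2) / 13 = -1.31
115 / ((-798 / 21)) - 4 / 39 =-4637 / 1482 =-3.13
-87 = -87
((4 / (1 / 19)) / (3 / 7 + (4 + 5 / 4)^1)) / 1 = 2128 / 159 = 13.38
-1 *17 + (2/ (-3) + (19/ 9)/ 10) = -1571/ 90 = -17.46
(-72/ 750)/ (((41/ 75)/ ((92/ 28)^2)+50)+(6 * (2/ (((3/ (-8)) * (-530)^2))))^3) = -52762261667584500/ 27508174744475381831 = -0.00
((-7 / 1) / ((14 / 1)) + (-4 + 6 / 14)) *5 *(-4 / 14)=5.82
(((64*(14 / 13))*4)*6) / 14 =1536 / 13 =118.15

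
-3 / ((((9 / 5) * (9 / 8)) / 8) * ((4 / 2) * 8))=-20 / 27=-0.74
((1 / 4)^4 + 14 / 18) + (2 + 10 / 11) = 3.69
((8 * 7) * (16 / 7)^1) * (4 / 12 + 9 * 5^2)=86528 / 3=28842.67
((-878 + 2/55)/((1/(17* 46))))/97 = -37761216/5335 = -7078.02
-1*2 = -2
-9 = -9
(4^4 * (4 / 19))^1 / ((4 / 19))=256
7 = 7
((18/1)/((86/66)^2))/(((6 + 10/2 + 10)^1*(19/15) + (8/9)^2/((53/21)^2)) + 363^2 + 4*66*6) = 1238895405/15586944284641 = 0.00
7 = 7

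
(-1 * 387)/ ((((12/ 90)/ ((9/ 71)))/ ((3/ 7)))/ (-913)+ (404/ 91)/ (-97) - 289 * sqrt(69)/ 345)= -918971205169513534038/ 2372581886752384892747+ 15886396550701240805241 * sqrt(69)/ 2372581886752384892747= 55.23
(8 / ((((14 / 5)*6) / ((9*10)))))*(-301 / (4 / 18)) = -58050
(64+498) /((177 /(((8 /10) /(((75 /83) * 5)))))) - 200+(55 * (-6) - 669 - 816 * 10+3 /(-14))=-43482637199 /4646250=-9358.65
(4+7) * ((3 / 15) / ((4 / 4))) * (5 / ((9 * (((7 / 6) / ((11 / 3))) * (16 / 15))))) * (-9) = -1815 / 56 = -32.41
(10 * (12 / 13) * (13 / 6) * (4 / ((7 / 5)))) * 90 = 36000 / 7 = 5142.86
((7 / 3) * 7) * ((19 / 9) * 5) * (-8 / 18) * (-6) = 37240 / 81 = 459.75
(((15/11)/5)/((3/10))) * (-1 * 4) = -40/11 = -3.64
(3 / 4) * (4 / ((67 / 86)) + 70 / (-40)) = 2721 / 1072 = 2.54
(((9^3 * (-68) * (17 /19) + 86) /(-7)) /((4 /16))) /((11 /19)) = 3364360 /77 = 43692.99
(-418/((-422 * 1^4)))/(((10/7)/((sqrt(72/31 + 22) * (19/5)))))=27797 * sqrt(23374)/327050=12.99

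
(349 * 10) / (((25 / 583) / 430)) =34996324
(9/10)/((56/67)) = 603/560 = 1.08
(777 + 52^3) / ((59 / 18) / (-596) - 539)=-1516778280 / 5782451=-262.31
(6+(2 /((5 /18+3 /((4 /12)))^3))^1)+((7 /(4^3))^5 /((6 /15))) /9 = 540324409851246949 /90016430702985216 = 6.00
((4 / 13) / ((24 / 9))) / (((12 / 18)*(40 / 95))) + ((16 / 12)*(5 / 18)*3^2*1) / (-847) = 430351 / 1057056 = 0.41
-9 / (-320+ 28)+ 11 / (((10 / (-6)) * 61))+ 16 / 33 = 1197557 / 2938980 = 0.41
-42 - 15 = -57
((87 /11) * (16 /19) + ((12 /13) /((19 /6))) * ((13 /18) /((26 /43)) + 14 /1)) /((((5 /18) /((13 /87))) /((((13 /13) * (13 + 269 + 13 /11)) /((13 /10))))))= 1126259400 /866723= 1299.45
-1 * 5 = -5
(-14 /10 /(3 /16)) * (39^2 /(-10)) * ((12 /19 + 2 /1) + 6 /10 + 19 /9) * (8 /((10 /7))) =1210483456 /35625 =33978.48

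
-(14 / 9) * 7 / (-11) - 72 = -7030 / 99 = -71.01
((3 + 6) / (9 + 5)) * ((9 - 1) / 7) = 36 / 49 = 0.73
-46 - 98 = -144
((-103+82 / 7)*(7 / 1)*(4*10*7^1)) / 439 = -178920 / 439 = -407.56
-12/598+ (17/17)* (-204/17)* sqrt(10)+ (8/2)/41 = 950/12259-12* sqrt(10) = -37.87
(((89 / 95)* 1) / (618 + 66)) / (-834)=-89 / 54193320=-0.00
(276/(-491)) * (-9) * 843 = 4264.79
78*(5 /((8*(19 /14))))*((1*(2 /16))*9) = 12285 /304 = 40.41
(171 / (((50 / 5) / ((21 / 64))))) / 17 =3591 / 10880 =0.33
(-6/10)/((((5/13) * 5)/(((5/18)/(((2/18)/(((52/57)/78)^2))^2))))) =-104/791700075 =-0.00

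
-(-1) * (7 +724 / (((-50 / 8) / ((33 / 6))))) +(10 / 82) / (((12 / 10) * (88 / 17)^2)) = -630.12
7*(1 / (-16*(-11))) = 7 / 176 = 0.04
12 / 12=1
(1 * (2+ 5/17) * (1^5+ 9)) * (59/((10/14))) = 1894.94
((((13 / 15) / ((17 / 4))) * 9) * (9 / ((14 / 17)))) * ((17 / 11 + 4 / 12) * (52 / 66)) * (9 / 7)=1131624 / 29645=38.17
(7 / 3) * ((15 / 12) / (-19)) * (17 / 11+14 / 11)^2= -33635 / 27588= -1.22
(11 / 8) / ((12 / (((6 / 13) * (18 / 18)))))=11 / 208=0.05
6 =6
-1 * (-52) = 52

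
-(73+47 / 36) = -2675 / 36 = -74.31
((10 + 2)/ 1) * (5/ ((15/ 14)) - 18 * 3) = -592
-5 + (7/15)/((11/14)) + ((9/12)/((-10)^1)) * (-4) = -271/66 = -4.11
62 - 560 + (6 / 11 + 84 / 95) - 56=-577436 / 1045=-552.57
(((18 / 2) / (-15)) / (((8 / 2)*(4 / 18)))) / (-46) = 27 / 1840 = 0.01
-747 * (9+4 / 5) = -36603 / 5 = -7320.60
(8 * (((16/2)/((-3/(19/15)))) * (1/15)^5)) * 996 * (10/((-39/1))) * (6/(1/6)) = 3229696/9871875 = 0.33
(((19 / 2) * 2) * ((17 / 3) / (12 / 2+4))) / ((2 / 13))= 4199 / 60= 69.98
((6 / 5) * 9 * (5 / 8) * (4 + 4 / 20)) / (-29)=-567 / 580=-0.98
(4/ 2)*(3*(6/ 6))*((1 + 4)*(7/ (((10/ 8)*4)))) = 42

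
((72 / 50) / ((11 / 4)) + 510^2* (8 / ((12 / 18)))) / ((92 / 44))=858330144 / 575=1492748.08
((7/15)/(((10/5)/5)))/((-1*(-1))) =7/6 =1.17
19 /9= 2.11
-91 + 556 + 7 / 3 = 1402 / 3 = 467.33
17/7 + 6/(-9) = 1.76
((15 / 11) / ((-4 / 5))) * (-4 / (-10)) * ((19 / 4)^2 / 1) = -5415 / 352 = -15.38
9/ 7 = 1.29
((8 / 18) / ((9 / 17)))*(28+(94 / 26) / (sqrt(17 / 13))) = 188*sqrt(221) / 1053+1904 / 81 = 26.16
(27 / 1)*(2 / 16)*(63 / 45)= 189 / 40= 4.72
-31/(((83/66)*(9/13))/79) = -700414/249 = -2812.91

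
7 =7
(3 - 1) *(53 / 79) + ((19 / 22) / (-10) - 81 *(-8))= 11284059 / 17380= 649.26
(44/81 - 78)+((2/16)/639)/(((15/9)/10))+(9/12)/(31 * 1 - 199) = -99785935/1288224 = -77.46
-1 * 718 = -718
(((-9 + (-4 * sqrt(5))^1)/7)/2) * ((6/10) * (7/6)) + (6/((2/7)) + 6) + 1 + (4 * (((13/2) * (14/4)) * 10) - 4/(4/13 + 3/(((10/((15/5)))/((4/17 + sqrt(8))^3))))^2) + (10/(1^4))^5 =-sqrt(5)/5 + 25805554656740427040875 * sqrt(2)/6596004835290562789702801 + 6657844929002126846801817042713/65960048352905627897028010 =100937.10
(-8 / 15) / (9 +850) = -8 / 12885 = -0.00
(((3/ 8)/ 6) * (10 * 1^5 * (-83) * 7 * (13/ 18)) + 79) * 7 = -184723/ 144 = -1282.80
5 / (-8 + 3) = -1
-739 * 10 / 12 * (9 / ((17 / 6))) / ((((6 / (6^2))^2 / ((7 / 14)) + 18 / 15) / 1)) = -2992950 / 1921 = -1558.02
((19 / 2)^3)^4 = 2213314919066161 / 4096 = 540360087662.64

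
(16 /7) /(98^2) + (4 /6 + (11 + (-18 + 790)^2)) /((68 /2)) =30050697917 /1714314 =17529.28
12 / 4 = 3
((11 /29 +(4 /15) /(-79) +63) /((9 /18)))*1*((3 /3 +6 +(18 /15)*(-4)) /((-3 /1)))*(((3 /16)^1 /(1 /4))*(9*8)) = -287484648 /57275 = -5019.37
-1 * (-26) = 26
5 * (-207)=-1035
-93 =-93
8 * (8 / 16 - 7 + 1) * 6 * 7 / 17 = -1848 / 17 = -108.71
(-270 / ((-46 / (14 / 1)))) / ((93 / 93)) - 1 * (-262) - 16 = 7548 / 23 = 328.17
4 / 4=1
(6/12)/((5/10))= 1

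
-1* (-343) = 343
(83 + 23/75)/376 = 781/3525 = 0.22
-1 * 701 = -701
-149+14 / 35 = -743 / 5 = -148.60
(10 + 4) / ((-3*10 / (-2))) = 14 / 15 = 0.93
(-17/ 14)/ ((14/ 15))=-255/ 196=-1.30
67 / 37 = 1.81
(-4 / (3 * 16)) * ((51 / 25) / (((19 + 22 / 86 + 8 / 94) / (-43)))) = 1477351 / 3908800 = 0.38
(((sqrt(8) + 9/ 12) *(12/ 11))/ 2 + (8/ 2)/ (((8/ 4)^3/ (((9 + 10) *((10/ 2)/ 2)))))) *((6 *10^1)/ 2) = 360 *sqrt(2)/ 11 + 15945/ 22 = 771.06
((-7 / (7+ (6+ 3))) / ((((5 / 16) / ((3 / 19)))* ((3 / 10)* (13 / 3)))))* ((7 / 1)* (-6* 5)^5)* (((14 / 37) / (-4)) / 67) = -25004700000 / 612313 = -40836.47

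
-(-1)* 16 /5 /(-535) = -16 /2675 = -0.01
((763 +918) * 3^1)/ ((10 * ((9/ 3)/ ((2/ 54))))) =1681/ 270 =6.23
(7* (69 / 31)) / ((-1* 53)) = -483 / 1643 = -0.29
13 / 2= 6.50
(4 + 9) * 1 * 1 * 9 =117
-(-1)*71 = 71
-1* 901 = -901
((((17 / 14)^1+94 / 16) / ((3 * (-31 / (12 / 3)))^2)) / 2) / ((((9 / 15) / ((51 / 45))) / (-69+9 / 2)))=-290207 / 363258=-0.80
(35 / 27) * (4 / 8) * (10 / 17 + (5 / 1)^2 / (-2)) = -525 / 68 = -7.72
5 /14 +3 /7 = 0.79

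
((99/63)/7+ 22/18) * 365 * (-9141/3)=-709554890/441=-1608968.00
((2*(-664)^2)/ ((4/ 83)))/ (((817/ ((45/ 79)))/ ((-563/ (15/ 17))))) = -525367044192/ 64543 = -8139798.96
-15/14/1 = -15/14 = -1.07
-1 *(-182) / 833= 26 / 119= 0.22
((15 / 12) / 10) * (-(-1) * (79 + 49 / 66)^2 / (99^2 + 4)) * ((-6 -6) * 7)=-193894183 / 28473720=-6.81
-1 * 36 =-36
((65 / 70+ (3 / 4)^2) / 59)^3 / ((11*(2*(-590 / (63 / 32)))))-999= -17104178568067783407 / 17121299867893760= -999.00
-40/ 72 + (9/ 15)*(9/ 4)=143/ 180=0.79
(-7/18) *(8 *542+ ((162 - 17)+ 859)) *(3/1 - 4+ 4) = -6230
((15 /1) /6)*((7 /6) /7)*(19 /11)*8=190 /33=5.76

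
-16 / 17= -0.94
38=38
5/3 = 1.67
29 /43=0.67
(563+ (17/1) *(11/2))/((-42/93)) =-40703/28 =-1453.68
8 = 8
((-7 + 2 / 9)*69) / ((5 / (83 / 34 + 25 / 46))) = -279.16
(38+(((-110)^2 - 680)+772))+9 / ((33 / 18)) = 134584 / 11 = 12234.91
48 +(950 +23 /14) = 13995 /14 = 999.64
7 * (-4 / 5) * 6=-168 / 5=-33.60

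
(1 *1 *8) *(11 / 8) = 11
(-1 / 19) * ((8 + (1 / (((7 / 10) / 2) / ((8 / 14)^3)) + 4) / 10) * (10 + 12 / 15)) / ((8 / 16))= -10960056 / 1140475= -9.61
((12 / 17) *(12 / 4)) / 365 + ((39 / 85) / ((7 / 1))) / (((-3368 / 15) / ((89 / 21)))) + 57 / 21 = 2784166757 / 1024023560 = 2.72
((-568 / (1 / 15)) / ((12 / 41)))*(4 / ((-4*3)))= 29110 / 3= 9703.33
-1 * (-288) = 288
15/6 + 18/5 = 61/10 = 6.10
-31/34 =-0.91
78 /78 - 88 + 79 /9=-704 /9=-78.22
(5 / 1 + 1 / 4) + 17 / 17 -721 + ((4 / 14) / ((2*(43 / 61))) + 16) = -841051 / 1204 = -698.55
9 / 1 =9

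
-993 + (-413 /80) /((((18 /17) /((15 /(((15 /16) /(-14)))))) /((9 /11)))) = -99.42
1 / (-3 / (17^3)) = -4913 / 3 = -1637.67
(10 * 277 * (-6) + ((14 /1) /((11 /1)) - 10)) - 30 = -183246 /11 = -16658.73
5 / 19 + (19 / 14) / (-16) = 759 / 4256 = 0.18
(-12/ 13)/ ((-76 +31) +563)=-6/ 3367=-0.00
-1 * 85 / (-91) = 85 / 91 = 0.93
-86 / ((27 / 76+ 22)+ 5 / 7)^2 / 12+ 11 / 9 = 546212257 / 451879587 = 1.21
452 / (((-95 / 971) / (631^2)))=-174749677612 / 95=-1839470290.65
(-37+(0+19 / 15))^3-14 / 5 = -154000106 / 3375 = -45629.66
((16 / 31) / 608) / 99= 1 / 116622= 0.00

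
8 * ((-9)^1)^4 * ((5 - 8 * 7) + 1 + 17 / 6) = -2475684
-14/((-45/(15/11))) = 14/33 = 0.42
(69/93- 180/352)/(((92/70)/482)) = 5305615/62744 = 84.56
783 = 783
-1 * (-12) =12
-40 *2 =-80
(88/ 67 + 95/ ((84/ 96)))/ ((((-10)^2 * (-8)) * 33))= -3221/ 773850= -0.00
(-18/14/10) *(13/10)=-117/700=-0.17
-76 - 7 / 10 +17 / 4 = -1449 / 20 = -72.45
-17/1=-17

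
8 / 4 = 2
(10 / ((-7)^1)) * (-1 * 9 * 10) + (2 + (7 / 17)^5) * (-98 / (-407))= 522053192506 / 4045172593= 129.06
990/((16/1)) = 495/8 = 61.88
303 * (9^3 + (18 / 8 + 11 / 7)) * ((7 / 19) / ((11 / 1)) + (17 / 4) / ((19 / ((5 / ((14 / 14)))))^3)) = 208172416131 / 8450288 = 24634.95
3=3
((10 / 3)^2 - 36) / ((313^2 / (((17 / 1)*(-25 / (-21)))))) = -13600 / 2645163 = -0.01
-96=-96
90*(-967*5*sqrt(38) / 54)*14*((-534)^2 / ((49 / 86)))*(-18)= 7114242981600*sqrt(38) / 7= 6265019865185.54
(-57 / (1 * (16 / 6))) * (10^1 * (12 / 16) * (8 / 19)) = -135 / 2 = -67.50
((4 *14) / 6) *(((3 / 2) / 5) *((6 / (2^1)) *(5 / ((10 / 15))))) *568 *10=357840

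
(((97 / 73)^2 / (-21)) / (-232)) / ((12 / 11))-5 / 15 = -103748053 / 311554656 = -0.33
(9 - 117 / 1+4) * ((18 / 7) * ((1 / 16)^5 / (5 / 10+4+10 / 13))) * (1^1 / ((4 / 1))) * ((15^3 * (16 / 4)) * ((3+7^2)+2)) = -138601125 / 15712256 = -8.82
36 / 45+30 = 154 / 5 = 30.80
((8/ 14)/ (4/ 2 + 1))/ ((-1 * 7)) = -4/ 147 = -0.03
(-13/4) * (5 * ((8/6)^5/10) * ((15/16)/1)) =-520/81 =-6.42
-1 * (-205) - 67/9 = 1778/9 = 197.56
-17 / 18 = -0.94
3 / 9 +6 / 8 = 13 / 12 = 1.08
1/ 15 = 0.07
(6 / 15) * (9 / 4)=0.90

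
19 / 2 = 9.50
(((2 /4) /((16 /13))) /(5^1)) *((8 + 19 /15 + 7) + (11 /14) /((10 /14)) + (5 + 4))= 10283 /4800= 2.14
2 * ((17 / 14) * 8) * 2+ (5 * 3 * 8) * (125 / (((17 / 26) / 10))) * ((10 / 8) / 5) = 6829624 / 119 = 57391.80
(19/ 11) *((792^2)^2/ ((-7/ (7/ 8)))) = -84951618048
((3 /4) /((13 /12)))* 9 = 81 /13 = 6.23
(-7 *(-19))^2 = 17689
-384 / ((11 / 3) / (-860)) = 990720 / 11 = 90065.45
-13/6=-2.17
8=8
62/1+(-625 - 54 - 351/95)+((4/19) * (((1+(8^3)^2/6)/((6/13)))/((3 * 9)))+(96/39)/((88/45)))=391830016/3301155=118.69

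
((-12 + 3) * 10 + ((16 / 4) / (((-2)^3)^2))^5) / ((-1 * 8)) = 94371839 / 8388608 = 11.25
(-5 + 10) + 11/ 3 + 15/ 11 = 331/ 33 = 10.03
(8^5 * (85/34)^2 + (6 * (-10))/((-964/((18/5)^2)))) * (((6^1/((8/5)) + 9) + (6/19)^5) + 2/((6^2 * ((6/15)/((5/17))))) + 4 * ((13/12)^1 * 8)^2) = 3253948542195032724/50722888015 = 64151484.06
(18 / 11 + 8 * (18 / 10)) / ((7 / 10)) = 252 / 11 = 22.91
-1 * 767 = -767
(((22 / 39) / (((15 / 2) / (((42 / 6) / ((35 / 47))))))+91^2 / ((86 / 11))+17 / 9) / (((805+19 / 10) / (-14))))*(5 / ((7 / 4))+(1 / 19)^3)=-8142632958078 / 154690032445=-52.64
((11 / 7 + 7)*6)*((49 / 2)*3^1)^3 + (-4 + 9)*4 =20420525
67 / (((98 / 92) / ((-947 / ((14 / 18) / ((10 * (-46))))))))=12083227560 / 343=35228068.69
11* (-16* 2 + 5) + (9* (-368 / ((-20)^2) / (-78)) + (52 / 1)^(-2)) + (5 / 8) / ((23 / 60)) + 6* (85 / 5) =-300485377 / 1554800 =-193.26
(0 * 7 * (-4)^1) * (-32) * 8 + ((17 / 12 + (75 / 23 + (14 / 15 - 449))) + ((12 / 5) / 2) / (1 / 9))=-198991 / 460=-432.59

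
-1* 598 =-598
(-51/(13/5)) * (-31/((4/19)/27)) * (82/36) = 18473985/104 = 177634.47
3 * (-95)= -285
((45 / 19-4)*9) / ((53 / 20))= -5580 / 1007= -5.54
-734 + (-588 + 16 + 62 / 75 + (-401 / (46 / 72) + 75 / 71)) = -236593429 / 122475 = -1931.77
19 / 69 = 0.28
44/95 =0.46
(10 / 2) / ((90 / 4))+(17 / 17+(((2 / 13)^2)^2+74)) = 75.22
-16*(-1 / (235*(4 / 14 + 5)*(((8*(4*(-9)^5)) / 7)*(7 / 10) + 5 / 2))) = -224 / 3285915277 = -0.00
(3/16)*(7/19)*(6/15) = 21/760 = 0.03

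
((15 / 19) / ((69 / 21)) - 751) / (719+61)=-164041 / 170430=-0.96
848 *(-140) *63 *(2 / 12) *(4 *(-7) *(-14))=-488651520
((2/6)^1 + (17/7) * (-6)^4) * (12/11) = 264412/77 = 3433.92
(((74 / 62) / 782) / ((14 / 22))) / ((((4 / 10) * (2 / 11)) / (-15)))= -335775 / 678776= -0.49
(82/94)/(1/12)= 492/47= 10.47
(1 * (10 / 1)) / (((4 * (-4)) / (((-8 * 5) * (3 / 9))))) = 25 / 3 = 8.33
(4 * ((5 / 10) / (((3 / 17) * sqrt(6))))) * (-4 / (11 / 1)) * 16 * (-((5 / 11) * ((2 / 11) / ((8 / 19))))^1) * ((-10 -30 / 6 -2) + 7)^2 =2584000 * sqrt(6) / 11979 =528.38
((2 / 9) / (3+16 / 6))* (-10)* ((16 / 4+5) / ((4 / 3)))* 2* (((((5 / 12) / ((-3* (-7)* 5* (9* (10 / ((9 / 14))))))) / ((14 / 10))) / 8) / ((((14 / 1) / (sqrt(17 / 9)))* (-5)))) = sqrt(17) / 15673728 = 0.00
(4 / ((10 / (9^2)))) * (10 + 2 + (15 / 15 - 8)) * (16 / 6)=432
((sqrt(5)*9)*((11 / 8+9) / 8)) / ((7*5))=747*sqrt(5) / 2240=0.75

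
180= 180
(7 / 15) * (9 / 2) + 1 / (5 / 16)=53 / 10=5.30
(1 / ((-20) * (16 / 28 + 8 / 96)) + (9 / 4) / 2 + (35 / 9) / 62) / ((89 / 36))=682153 / 1517450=0.45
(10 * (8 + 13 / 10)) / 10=93 / 10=9.30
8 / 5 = 1.60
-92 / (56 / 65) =-1495 / 14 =-106.79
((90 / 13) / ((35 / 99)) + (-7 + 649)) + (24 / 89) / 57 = 101805692 / 153881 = 661.59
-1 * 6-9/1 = -15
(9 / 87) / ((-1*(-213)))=1 / 2059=0.00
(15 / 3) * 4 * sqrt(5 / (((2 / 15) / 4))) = 100 * sqrt(6) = 244.95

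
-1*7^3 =-343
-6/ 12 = -1/ 2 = -0.50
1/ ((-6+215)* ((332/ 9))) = 0.00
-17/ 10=-1.70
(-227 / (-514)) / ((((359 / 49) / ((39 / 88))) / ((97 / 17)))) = 0.15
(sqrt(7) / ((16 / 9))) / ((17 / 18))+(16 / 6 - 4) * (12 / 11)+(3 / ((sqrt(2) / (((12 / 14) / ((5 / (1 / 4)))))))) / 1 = -16 / 11+9 * sqrt(2) / 140+81 * sqrt(7) / 136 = 0.21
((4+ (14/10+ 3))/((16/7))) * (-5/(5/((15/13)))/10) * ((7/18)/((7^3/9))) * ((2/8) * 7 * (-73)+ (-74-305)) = 18243/8320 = 2.19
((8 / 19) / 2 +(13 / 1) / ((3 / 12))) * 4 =3968 / 19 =208.84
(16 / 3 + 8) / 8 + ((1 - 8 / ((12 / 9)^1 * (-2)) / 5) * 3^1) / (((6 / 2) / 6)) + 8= 289 / 15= 19.27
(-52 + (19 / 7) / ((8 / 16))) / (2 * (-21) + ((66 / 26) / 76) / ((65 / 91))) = 1610440 / 1450743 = 1.11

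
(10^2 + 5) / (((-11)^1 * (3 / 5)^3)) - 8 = -5167 / 99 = -52.19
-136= -136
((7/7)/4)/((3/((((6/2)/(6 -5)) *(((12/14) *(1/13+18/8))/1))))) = 363/728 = 0.50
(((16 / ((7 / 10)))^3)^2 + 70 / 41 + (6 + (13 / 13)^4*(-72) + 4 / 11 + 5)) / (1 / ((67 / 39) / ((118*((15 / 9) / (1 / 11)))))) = 506956926379249309 / 4476646804630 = 113244.79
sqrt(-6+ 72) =sqrt(66) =8.12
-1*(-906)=906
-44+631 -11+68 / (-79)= 45436 / 79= 575.14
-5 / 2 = -2.50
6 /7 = 0.86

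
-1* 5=-5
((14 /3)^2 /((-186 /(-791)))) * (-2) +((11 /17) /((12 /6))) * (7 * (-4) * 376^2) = -1280885.46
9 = 9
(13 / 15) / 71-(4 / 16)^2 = -857 / 17040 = -0.05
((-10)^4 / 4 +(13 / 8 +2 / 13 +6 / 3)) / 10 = 260393 / 1040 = 250.38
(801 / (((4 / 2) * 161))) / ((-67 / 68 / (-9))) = 22.72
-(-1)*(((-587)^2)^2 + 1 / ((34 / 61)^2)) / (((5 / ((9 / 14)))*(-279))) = -137249331903437 / 2508520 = -54713269.94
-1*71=-71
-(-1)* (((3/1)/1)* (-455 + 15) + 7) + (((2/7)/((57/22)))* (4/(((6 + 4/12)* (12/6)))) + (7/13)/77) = -474451882/361361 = -1312.96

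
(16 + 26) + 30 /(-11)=432 /11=39.27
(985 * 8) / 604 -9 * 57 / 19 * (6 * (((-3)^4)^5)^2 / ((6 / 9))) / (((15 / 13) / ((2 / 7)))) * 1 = -3866210561972857700221856 / 5285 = -731544098764968344412.84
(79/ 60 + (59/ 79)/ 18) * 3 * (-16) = -77252/ 1185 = -65.19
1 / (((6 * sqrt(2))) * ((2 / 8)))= sqrt(2) / 3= 0.47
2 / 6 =1 / 3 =0.33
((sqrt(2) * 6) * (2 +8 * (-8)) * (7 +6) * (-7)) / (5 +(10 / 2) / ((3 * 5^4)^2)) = 11901093750 * sqrt(2) / 1757813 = 9574.79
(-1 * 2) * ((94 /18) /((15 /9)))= -94 /15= -6.27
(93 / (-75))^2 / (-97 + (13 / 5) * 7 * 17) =961 / 132750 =0.01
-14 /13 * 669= -9366 /13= -720.46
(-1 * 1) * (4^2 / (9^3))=-16 / 729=-0.02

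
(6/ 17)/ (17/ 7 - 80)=-14/ 3077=-0.00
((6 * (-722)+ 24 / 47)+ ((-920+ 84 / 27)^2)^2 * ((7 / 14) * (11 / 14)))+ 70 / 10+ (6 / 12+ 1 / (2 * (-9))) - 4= 277652434951.43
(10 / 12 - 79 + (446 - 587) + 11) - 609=-4903 / 6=-817.17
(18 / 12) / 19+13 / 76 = 1 / 4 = 0.25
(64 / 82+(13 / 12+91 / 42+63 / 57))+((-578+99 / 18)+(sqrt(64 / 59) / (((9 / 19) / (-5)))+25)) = -553.36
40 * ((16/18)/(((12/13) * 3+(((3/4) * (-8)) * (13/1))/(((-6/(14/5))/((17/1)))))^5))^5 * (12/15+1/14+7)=1158738707957153315241020193947255611419677734375/45590280950651855975375565100369172490451021568098652161880374896710524999647776047021328504208402568279873184855808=0.00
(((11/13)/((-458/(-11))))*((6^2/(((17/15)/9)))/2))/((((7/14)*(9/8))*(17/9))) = 2352240/860353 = 2.73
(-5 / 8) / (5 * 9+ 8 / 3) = -15 / 1144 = -0.01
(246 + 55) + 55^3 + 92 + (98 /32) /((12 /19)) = 32020387 /192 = 166772.85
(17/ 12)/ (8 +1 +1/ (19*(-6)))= 323/ 2050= 0.16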